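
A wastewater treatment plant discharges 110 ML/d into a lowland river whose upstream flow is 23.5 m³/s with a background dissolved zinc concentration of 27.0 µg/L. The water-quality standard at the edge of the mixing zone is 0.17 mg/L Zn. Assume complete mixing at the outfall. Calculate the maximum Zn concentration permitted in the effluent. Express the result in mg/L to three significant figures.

2.81 mg/L

110 ML/d = 1.273 m³/s.
27.0 µg/L = 0.027 mg/L.
Mass balance: 0.17·24.77 = 1.273·Cₑ + 23.5·0.027.
Cₑ = (4.211 − 0.6345) / 1.273 = 2.81 mg/L.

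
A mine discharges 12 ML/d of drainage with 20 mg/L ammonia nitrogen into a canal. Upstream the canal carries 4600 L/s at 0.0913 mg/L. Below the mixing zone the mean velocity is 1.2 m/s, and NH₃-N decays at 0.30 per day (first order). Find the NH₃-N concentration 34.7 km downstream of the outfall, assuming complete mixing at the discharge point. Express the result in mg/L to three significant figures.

0.610 mg/L

12 ML/d = 0.1389 m³/s.
4600 L/s = 4.6 m³/s.
After complete mixing, C₀ = (0.1389·20 + 4.6·0.0913) / 4.739 = 0.6748 mg/L.
Travel time t = 3.47e+04 m / 1.2 m/s = 2.892e+04 s = 0.3347 d.
C = 0.6748·exp(−0.30·0.3347) = 0.6748·0.9045 = 0.6103 mg/L.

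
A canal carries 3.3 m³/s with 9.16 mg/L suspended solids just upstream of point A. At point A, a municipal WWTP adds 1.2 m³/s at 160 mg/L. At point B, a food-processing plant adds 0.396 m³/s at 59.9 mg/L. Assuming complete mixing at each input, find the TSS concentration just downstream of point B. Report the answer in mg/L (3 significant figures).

50.2 mg/L

After input A: C = (3.3·9.16 + 1.2·160) / 4.5 = 49.38 mg/L.
After input B: C = (4.5·49.38 + 0.396·59.9) / 4.896 = 50.23 mg/L.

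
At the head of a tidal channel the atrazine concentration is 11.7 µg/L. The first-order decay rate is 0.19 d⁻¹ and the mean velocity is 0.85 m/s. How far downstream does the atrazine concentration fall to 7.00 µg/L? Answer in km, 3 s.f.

199 km

From C = C₀·e^(−kt), t = ln(C₀/C)/k = ln(11.7/7.00)/0.19 = 0.5137/0.19 = 2.704 d.
Distance = v·t = 0.85 m/s × 2.336e+05 s = 1.986e+05 m = 198.6 km.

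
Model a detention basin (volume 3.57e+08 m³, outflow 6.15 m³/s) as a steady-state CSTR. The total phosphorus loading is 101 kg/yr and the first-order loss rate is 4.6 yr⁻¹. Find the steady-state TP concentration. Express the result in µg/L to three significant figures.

0.0550 µg/L

Outflow Q = 6.15 m³/s × 3.156e+07 s/yr = 1.941e+08 m³/yr.
Steady-state CSTR mass balance: W = Q·C + k·V·C, so C = W/(Q + kV).
Q + kV = 1.941e+08 + 4.6·3.57e+08 = 1.836e+09 m³/yr.
C = 101/1.836e+09 = 5.5e-08 kg/m³ = 5.5e-05 mg/L = 0.055 µg/L.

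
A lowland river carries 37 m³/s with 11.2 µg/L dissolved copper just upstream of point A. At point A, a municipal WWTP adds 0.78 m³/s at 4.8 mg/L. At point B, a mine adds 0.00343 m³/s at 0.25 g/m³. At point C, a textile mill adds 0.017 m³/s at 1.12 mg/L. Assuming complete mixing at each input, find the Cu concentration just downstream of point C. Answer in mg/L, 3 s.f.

0.111 mg/L

11.2 µg/L = 0.0112 mg/L.
After input A: C = (37·0.0112 + 0.78·4.8) / 37.78 = 0.1101 mg/L.
After input B: C = (37.78·0.1101 + 0.00343·0.25) / 37.78 = 0.1101 mg/L.
After input C: C = (37.78·0.1101 + 0.017·1.12) / 37.8 = 0.1105 mg/L.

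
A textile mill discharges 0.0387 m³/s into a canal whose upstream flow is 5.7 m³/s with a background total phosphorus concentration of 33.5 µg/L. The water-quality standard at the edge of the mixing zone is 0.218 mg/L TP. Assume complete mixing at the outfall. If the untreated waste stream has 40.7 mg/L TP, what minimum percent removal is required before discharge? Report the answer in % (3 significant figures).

32.7 %

33.5 µg/L = 0.0335 mg/L.
Mass balance: 0.218·5.739 = 0.0387·Cₑ + 5.7·0.0335.
Cₑ = (1.251 − 0.191) / 0.0387 = 27.39 mg/L.
Required removal = 1 − 27.39/40.7 = 32.7 %.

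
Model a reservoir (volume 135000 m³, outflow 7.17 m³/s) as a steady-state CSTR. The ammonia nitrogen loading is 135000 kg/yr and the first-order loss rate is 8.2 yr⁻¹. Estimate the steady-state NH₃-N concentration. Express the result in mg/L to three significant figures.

0.594 mg/L

Outflow Q = 7.17 m³/s × 3.156e+07 s/yr = 2.263e+08 m³/yr.
Steady-state CSTR mass balance: W = Q·C + k·V·C, so C = W/(Q + kV).
Q + kV = 2.263e+08 + 8.2·135000 = 2.274e+08 m³/yr.
C = 135000/2.274e+08 = 0.0005937 kg/m³ = 0.5937 mg/L.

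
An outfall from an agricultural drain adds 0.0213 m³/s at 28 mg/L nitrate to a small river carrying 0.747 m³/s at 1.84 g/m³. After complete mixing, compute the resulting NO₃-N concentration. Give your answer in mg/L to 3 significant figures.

2.57 mg/L

By mass balance at complete mixing, C = (0.0213·28 + 0.747·1.84) / (0.0213 + 0.747) = 1.971/0.7683 = 2.565 mg/L.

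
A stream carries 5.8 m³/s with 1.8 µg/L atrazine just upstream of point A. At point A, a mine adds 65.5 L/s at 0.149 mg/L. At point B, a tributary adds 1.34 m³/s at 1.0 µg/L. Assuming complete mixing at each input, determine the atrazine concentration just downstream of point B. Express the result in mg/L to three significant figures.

0.00299 mg/L

1.8 µg/L = 0.0018 mg/L.
65.5 L/s = 0.0655 m³/s.
After input A: C = (5.8·0.0018 + 0.0655·0.149) / 5.865 = 0.003444 mg/L.
1.0 µg/L = 0.001 mg/L.
After input B: C = (5.865·0.003444 + 1.34·0.001) / 7.205 = 0.002989 mg/L.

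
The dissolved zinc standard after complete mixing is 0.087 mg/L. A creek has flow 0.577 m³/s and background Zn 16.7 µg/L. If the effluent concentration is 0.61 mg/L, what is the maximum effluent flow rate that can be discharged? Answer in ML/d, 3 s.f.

6.70 ML/d

16.7 µg/L = 0.0167 mg/L.
Mass balance at complete mixing: C_std·(Q_w + Q_r) = Q_w·C_e + Q_r·C_b.
Rearranging, Q_w = Q_r·(C_std − C_b)/(C_e − C_std) = 0.577·(0.087 − 0.0167) / (0.61 − 0.087) = 0.07756 m³/s.
= 6.701 ML/d.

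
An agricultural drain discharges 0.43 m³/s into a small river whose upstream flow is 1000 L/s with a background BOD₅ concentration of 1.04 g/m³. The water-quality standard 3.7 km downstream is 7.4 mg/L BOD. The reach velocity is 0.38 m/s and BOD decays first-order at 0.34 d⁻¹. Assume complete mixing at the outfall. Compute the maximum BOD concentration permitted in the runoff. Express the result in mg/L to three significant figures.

23.2 mg/L

1000 L/s = 1 m³/s.
Travel time to the compliance point: t = 3700/0.38 = 9737 s = 0.1127 d; decay factor exp(−0.34·0.1127) = 0.9624.
So the concentration just after mixing may be at most 7.4/0.9624 = 7.689 mg/L.
Mass balance: 7.689·1.43 = 0.43·Cₑ + 1·1.04.
Cₑ = (11 − 1.04) / 0.43 = 23.15 mg/L.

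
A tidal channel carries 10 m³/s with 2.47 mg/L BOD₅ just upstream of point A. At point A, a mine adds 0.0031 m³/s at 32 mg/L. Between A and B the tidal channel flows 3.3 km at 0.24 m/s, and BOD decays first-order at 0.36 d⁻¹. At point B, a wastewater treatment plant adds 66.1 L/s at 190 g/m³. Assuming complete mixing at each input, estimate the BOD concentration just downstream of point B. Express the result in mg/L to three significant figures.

3.57 mg/L

After input A: C = (10·2.47 + 0.0031·32) / 10 = 2.479 mg/L.
Over the 3.3 km reach to input B (t = 1.375e+04 s = 0.1591 d), decay gives C = 2.479·exp(−0.36·0.1591) = 2.341 mg/L.
66.1 L/s = 0.0661 m³/s.
After input B: C = (10·2.341 + 0.0661·190) / 10.07 = 3.573 mg/L.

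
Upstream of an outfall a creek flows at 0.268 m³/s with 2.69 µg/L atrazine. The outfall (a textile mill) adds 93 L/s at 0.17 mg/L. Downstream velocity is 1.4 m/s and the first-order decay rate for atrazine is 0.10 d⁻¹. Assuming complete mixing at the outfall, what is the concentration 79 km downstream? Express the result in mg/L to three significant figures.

93 L/s = 0.093 m³/s.
2.69 µg/L = 0.00269 mg/L.
After complete mixing, C₀ = (0.093·0.17 + 0.268·0.00269) / 0.361 = 0.04579 mg/L.
Travel time t = 7.9e+04 m / 1.4 m/s = 5.643e+04 s = 0.6531 d.
C = 0.04579·exp(−0.10·0.6531) = 0.04579·0.9368 = 0.0429 mg/L.

0.0429 mg/L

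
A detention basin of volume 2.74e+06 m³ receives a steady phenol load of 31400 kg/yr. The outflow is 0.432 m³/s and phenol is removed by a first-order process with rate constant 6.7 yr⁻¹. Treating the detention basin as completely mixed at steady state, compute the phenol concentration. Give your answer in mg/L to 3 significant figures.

0.982 mg/L

Outflow Q = 0.432 m³/s × 3.156e+07 s/yr = 1.363e+07 m³/yr.
Steady-state CSTR mass balance: W = Q·C + k·V·C, so C = W/(Q + kV).
Q + kV = 1.363e+07 + 6.7·2.74e+06 = 3.199e+07 m³/yr.
C = 31400/3.199e+07 = 0.0009815 kg/m³ = 0.9815 mg/L.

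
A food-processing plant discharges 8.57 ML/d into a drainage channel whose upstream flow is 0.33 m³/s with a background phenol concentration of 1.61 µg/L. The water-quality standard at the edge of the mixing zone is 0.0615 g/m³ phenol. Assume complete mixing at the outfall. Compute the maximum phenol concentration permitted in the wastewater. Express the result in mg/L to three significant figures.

0.261 mg/L

8.57 ML/d = 0.09919 m³/s.
1.61 µg/L = 0.00161 mg/L.
Mass balance: 0.0615·0.4292 = 0.09919·Cₑ + 0.33·0.00161.
Cₑ = (0.0264 − 0.0005313) / 0.09919 = 0.2608 mg/L.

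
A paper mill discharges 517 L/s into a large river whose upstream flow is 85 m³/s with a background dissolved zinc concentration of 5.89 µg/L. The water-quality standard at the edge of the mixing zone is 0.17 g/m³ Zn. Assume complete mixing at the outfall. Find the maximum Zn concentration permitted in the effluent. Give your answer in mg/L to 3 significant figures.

27.2 mg/L

517 L/s = 0.517 m³/s.
5.89 µg/L = 0.00589 mg/L.
Mass balance: 0.17·85.52 = 0.517·Cₑ + 85·0.00589.
Cₑ = (14.54 − 0.5006) / 0.517 = 27.15 mg/L.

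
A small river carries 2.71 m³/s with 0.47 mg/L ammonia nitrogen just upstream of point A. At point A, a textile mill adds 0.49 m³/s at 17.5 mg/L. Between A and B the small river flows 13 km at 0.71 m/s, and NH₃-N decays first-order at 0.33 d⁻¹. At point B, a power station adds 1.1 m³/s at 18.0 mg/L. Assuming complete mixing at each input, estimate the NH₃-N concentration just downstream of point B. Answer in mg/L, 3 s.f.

6.74 mg/L

After input A: C = (2.71·0.47 + 0.49·17.5) / 3.2 = 3.078 mg/L.
Over the 13 km reach to input B (t = 1.831e+04 s = 0.2119 d), decay gives C = 3.078·exp(−0.33·0.2119) = 2.87 mg/L.
After input B: C = (3.2·2.87 + 1.1·18) / 4.3 = 6.74 mg/L.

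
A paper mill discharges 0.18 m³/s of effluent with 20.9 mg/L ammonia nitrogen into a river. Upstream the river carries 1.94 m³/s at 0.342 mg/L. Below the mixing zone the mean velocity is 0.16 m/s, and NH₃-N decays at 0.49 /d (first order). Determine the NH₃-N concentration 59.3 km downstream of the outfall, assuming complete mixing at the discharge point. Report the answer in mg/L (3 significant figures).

After complete mixing, C₀ = (0.18·20.9 + 1.94·0.342) / 2.12 = 2.087 mg/L.
Travel time t = 5.93e+04 m / 0.16 m/s = 3.706e+05 s = 4.29 d.
C = 2.087·exp(−0.49·4.29) = 2.087·0.1222 = 0.2551 mg/L.

0.255 mg/L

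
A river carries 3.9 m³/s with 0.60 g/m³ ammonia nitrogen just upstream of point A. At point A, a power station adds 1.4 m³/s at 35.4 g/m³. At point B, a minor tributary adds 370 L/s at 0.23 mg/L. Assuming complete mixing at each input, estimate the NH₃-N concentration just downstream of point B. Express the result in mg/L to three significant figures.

After input A: C = (3.9·0.6 + 1.4·35.4) / 5.3 = 9.792 mg/L.
370 L/s = 0.37 m³/s.
After input B: C = (5.3·9.792 + 0.37·0.23) / 5.67 = 9.168 mg/L.

9.17 mg/L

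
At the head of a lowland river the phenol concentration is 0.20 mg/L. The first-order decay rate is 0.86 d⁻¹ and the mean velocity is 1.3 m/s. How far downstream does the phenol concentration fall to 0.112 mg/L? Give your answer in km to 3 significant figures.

From C = C₀·e^(−kt), t = ln(C₀/C)/k = ln(0.20/0.112)/0.86 = 0.5798/0.86 = 0.6742 d.
Distance = v·t = 1.3 m/s × 5.825e+04 s = 7.573e+04 m = 75.73 km.

75.7 km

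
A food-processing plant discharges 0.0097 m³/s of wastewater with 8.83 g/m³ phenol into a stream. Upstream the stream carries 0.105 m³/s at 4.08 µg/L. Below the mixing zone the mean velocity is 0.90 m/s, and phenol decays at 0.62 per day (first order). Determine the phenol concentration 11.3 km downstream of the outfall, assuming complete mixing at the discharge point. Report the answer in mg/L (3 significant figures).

0.686 mg/L

4.08 µg/L = 0.00408 mg/L.
After complete mixing, C₀ = (0.0097·8.83 + 0.105·0.00408) / 0.1147 = 0.7505 mg/L.
Travel time t = 1.13e+04 m / 0.90 m/s = 1.256e+04 s = 0.1453 d.
C = 0.7505·exp(−0.62·0.1453) = 0.7505·0.9138 = 0.6858 mg/L.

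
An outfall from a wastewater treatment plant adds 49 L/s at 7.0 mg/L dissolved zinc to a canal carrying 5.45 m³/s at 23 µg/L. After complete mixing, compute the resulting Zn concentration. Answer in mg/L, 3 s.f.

0.0852 mg/L

49 L/s = 0.049 m³/s.
23 µg/L = 0.023 mg/L.
Flow-weighted mixing gives C = (0.049·7 + 5.45·0.023) / (0.049 + 5.45) = 0.4684/5.499 = 0.08517 mg/L.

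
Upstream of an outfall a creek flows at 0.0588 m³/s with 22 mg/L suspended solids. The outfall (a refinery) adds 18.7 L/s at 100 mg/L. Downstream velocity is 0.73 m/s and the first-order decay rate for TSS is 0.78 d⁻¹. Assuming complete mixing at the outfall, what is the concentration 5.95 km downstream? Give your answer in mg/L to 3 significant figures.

18.7 L/s = 0.0187 m³/s.
After complete mixing, C₀ = (0.0187·100 + 0.0588·22) / 0.0775 = 40.82 mg/L.
Travel time t = 5950 m / 0.73 m/s = 8151 s = 0.09434 d.
C = 40.82·exp(−0.78·0.09434) = 40.82·0.9291 = 37.92 mg/L.

37.9 mg/L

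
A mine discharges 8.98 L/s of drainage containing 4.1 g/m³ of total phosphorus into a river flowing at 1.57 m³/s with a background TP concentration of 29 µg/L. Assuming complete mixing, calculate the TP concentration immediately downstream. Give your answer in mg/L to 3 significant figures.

0.0522 mg/L

8.98 L/s = 0.00898 m³/s.
29 µg/L = 0.029 mg/L.
By mass balance at complete mixing, C = (0.00898·4.1 + 1.57·0.029) / (0.00898 + 1.57) = 0.08235/1.579 = 0.05215 mg/L.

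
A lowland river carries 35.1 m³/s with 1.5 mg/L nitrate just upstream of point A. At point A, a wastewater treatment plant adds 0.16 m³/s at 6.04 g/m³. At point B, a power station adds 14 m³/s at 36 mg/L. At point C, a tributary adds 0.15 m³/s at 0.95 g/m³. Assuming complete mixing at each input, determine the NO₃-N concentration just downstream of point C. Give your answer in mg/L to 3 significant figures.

11.3 mg/L

After input A: C = (35.1·1.5 + 0.16·6.04) / 35.26 = 1.521 mg/L.
After input B: C = (35.26·1.521 + 14·36) / 49.26 = 11.32 mg/L.
After input C: C = (49.26·11.32 + 0.15·0.95) / 49.41 = 11.29 mg/L.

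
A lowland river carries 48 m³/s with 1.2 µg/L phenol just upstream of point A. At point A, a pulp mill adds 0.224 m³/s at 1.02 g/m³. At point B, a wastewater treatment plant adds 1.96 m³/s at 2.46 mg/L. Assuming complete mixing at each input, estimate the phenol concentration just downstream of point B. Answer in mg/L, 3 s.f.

0.102 mg/L

1.2 µg/L = 0.0012 mg/L.
After input A: C = (48·0.0012 + 0.224·1.02) / 48.22 = 0.005932 mg/L.
After input B: C = (48.22·0.005932 + 1.96·2.46) / 50.18 = 0.1018 mg/L.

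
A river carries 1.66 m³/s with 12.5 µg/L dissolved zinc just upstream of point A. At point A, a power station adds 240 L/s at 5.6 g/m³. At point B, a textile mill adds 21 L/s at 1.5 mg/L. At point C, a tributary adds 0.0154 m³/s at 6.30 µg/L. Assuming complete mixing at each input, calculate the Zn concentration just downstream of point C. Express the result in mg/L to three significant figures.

0.721 mg/L

12.5 µg/L = 0.0125 mg/L.
240 L/s = 0.24 m³/s.
After input A: C = (1.66·0.0125 + 0.24·5.6) / 1.9 = 0.7183 mg/L.
21 L/s = 0.021 m³/s.
After input B: C = (1.9·0.7183 + 0.021·1.5) / 1.921 = 0.7268 mg/L.
6.30 µg/L = 0.0063 mg/L.
After input C: C = (1.921·0.7268 + 0.0154·0.0063) / 1.936 = 0.7211 mg/L.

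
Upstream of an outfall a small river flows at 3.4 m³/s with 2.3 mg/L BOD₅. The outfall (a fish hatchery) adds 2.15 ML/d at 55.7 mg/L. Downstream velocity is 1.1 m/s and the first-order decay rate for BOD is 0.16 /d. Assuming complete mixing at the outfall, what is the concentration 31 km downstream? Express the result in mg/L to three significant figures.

2.55 mg/L

2.15 ML/d = 0.02488 m³/s.
After complete mixing, C₀ = (0.02488·55.7 + 3.4·2.3) / 3.425 = 2.688 mg/L.
Travel time t = 3.1e+04 m / 1.1 m/s = 2.818e+04 s = 0.3262 d.
C = 2.688·exp(−0.16·0.3262) = 2.688·0.9491 = 2.551 mg/L.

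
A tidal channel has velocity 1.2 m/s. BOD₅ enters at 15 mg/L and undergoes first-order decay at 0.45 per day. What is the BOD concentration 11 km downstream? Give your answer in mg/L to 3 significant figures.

14.3 mg/L

Travel time t = 11 km / 1.2 m/s = 1.1e+04/1.2 = 9167 s = 0.1061 d.
First-order decay: C = 15·exp(−0.45·0.1061) = 15·0.9534 = 14.3 mg/L.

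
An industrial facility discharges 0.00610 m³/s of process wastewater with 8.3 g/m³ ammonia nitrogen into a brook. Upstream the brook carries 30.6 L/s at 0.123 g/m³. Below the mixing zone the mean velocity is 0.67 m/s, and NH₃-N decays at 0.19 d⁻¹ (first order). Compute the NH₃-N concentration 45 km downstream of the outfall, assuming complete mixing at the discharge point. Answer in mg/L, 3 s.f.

30.6 L/s = 0.0306 m³/s.
After complete mixing, C₀ = (0.0061·8.3 + 0.0306·0.123) / 0.0367 = 1.482 mg/L.
Travel time t = 4.5e+04 m / 0.67 m/s = 6.716e+04 s = 0.7774 d.
C = 1.482·exp(−0.19·0.7774) = 1.482·0.8627 = 1.279 mg/L.

1.28 mg/L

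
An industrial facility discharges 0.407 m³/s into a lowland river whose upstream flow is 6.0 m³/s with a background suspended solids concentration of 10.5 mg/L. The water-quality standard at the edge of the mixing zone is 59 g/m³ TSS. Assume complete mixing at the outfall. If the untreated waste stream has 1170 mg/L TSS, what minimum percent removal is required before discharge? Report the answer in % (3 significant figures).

33.8 %

Mass balance: 59·6.407 = 0.407·Cₑ + 6·10.5.
Cₑ = (378 − 63) / 0.407 = 774 mg/L.
Required removal = 1 − 774/1170 = 33.85 %.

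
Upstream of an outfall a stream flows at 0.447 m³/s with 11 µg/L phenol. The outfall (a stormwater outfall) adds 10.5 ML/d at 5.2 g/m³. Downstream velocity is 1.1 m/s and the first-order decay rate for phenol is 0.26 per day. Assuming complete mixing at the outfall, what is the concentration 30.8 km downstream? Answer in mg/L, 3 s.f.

10.5 ML/d = 0.1215 m³/s.
11 µg/L = 0.011 mg/L.
After complete mixing, C₀ = (0.1215·5.2 + 0.447·0.011) / 0.5685 = 1.12 mg/L.
Travel time t = 3.08e+04 m / 1.1 m/s = 2.8e+04 s = 0.3241 d.
C = 1.12·exp(−0.26·0.3241) = 1.12·0.9192 = 1.03 mg/L.

1.03 mg/L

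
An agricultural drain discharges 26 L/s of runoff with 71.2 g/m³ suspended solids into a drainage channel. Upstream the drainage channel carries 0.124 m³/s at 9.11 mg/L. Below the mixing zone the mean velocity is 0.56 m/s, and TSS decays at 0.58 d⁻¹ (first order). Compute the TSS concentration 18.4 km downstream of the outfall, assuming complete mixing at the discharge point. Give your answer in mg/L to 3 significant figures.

15.9 mg/L

26 L/s = 0.026 m³/s.
After complete mixing, C₀ = (0.026·71.2 + 0.124·9.11) / 0.15 = 19.87 mg/L.
Travel time t = 1.84e+04 m / 0.56 m/s = 3.286e+04 s = 0.3803 d.
C = 19.87·exp(−0.58·0.3803) = 19.87·0.8021 = 15.94 mg/L.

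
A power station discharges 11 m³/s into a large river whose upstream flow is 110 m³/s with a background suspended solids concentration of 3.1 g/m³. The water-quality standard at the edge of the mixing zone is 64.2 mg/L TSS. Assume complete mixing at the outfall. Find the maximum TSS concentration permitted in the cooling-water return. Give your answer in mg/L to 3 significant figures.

Mass balance: 64.2·121 = 11·Cₑ + 110·3.1.
Cₑ = (7768 − 341) / 11 = 675.2 mg/L.

675 mg/L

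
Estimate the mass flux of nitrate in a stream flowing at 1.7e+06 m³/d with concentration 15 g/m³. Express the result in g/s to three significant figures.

1.7e+06 m³/d = 19.68 m³/s.
Mass flux = Q·C = 19.68 m³/s × 15 g/m³ = 295.1 g/s.

295 g/s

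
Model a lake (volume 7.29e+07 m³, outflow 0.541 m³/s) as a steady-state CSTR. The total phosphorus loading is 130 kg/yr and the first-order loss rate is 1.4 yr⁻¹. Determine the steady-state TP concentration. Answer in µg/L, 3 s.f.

Outflow Q = 0.541 m³/s × 3.156e+07 s/yr = 1.707e+07 m³/yr.
Steady-state CSTR mass balance: W = Q·C + k·V·C, so C = W/(Q + kV).
Q + kV = 1.707e+07 + 1.4·7.29e+07 = 1.191e+08 m³/yr.
C = 130/1.191e+08 = 1.091e-06 kg/m³ = 0.001091 mg/L = 1.091 µg/L.

1.09 µg/L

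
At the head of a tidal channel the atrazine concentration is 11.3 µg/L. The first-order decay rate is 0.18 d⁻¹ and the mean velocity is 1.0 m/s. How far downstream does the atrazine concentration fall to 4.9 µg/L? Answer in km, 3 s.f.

From C = C₀·e^(−kt), t = ln(C₀/C)/k = ln(11.3/4.9)/0.18 = 0.8356/0.18 = 4.642 d.
Distance = v·t = 1.0 m/s × 4.011e+05 s = 4.011e+05 m = 401.1 km.

401 km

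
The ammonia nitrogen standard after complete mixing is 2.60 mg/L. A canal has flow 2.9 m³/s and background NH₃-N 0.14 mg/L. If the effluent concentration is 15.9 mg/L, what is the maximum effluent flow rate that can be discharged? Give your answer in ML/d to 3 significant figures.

46.3 ML/d

Mass balance at complete mixing: C_std·(Q_w + Q_r) = Q_w·C_e + Q_r·C_b.
Rearranging, Q_w = Q_r·(C_std − C_b)/(C_e − C_std) = 2.9·(2.6 − 0.14) / (15.9 − 2.6) = 0.5364 m³/s.
= 46.34 ML/d.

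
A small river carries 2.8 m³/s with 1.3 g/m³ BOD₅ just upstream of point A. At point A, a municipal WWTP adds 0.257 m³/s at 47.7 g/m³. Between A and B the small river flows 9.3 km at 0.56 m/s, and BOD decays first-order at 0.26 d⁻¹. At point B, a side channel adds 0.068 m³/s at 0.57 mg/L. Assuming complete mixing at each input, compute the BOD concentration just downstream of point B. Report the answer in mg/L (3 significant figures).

4.85 mg/L

After input A: C = (2.8·1.3 + 0.257·47.7) / 3.057 = 5.201 mg/L.
Over the 9.3 km reach to input B (t = 1.661e+04 s = 0.1922 d), decay gives C = 5.201·exp(−0.26·0.1922) = 4.947 mg/L.
After input B: C = (3.057·4.947 + 0.068·0.57) / 3.125 = 4.852 mg/L.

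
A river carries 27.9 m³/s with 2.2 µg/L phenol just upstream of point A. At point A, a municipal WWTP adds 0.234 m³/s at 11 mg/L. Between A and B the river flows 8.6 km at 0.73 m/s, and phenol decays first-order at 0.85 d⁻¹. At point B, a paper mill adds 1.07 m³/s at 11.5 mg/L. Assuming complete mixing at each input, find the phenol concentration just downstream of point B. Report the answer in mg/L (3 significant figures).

0.502 mg/L

2.2 µg/L = 0.0022 mg/L.
After input A: C = (27.9·0.0022 + 0.234·11) / 28.13 = 0.09367 mg/L.
Over the 8.6 km reach to input B (t = 1.178e+04 s = 0.1364 d), decay gives C = 0.09367·exp(−0.85·0.1364) = 0.08342 mg/L.
After input B: C = (28.13·0.08342 + 1.07·11.5) / 29.2 = 0.5017 mg/L.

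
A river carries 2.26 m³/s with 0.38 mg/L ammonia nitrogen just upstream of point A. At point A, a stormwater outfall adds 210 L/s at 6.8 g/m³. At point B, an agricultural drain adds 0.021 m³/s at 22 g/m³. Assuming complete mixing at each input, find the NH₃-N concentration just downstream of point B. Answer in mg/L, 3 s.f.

1.10 mg/L

210 L/s = 0.21 m³/s.
After input A: C = (2.26·0.38 + 0.21·6.8) / 2.47 = 0.9258 mg/L.
After input B: C = (2.47·0.9258 + 0.021·22) / 2.491 = 1.103 mg/L.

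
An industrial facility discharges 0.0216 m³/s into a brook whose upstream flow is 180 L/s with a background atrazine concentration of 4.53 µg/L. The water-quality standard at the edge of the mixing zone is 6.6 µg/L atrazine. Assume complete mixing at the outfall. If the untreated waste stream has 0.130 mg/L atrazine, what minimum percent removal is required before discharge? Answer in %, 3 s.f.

180 L/s = 0.18 m³/s.
4.53 µg/L = 0.00453 mg/L.
6.6 µg/L = 0.0066 mg/L.
Mass balance: 0.0066·0.2016 = 0.0216·Cₑ + 0.18·0.00453.
Cₑ = (0.001331 − 0.0008154) / 0.0216 = 0.02385 mg/L.
Required removal = 1 − 0.02385/0.130 = 81.65 %.

81.7 %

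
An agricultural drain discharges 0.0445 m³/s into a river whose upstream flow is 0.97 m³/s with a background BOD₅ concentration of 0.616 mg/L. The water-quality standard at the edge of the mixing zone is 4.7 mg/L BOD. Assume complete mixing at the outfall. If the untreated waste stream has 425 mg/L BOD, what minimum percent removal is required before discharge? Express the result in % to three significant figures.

77.9 %

Mass balance: 4.7·1.014 = 0.0445·Cₑ + 0.97·0.616.
Cₑ = (4.768 − 0.5975) / 0.0445 = 93.72 mg/L.
Required removal = 1 − 93.72/425 = 77.95 %.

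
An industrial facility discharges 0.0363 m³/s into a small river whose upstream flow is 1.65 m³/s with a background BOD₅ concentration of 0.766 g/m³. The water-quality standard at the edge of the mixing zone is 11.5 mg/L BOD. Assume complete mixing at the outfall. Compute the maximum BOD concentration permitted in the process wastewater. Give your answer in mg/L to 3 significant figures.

Mass balance: 11.5·1.686 = 0.0363·Cₑ + 1.65·0.766.
Cₑ = (19.39 − 1.264) / 0.0363 = 499.4 mg/L.

499 mg/L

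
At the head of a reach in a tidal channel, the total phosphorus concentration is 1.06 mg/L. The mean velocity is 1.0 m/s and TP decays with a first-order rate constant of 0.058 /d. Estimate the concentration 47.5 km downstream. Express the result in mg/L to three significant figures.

1.03 mg/L

Travel time t = 47.5 km / 1.0 m/s = 4.75e+04/1.0 = 4.75e+04 s = 0.5498 d.
First-order decay: C = 1.06·exp(−0.058·0.5498) = 1.06·0.9686 = 1.027 mg/L.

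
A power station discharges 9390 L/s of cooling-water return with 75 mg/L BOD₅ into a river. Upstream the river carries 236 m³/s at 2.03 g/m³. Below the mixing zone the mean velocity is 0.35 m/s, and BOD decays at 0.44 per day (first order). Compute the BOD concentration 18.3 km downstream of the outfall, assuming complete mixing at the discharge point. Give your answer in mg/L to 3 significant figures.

9390 L/s = 9.39 m³/s.
After complete mixing, C₀ = (9.39·75 + 236·2.03) / 245.4 = 4.822 mg/L.
Travel time t = 1.83e+04 m / 0.35 m/s = 5.229e+04 s = 0.6052 d.
C = 4.822·exp(−0.44·0.6052) = 4.822·0.7662 = 3.695 mg/L.

3.69 mg/L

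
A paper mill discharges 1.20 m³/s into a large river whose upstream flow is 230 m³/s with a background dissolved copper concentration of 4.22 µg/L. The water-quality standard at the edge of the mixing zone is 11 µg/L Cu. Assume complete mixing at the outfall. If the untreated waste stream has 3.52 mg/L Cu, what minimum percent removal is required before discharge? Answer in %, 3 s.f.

62.8 %

4.22 µg/L = 0.00422 mg/L.
11 µg/L = 0.011 mg/L.
Mass balance: 0.011·231.2 = 1.2·Cₑ + 230·0.00422.
Cₑ = (2.543 − 0.9706) / 1.2 = 1.31 mg/L.
Required removal = 1 − 1.31/3.52 = 62.77 %.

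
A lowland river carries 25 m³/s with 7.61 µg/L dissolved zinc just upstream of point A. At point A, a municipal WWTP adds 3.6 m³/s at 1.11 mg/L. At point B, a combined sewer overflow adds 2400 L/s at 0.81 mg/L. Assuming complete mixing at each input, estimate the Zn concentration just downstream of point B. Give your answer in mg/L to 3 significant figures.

7.61 µg/L = 0.00761 mg/L.
After input A: C = (25·0.00761 + 3.6·1.11) / 28.6 = 0.1464 mg/L.
2400 L/s = 2.4 m³/s.
After input B: C = (28.6·0.1464 + 2.4·0.81) / 31 = 0.1978 mg/L.

0.198 mg/L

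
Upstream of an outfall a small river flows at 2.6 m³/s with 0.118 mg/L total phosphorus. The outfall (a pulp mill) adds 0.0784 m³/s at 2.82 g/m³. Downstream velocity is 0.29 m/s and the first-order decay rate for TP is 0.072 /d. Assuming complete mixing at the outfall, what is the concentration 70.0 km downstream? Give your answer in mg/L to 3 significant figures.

After complete mixing, C₀ = (0.0784·2.82 + 2.6·0.118) / 2.678 = 0.1971 mg/L.
Travel time t = 7e+04 m / 0.29 m/s = 2.414e+05 s = 2.794 d.
C = 0.1971·exp(−0.072·2.794) = 0.1971·0.8178 = 0.1612 mg/L.

0.161 mg/L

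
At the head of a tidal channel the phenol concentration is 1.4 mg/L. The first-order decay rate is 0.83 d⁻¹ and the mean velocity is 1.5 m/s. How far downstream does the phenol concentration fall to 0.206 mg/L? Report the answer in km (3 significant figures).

299 km

From C = C₀·e^(−kt), t = ln(C₀/C)/k = ln(1.4/0.206)/0.83 = 1.916/0.83 = 2.309 d.
Distance = v·t = 1.5 m/s × 1.995e+05 s = 2.992e+05 m = 299.2 km.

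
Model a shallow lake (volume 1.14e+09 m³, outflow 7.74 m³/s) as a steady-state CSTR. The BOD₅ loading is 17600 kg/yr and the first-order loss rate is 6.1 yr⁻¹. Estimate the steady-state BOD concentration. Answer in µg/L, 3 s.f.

2.45 µg/L

Outflow Q = 7.74 m³/s × 3.156e+07 s/yr = 2.443e+08 m³/yr.
Steady-state CSTR mass balance: W = Q·C + k·V·C, so C = W/(Q + kV).
Q + kV = 2.443e+08 + 6.1·1.14e+09 = 7.198e+09 m³/yr.
C = 17600/7.198e+09 = 2.445e-06 kg/m³ = 0.002445 mg/L = 2.445 µg/L.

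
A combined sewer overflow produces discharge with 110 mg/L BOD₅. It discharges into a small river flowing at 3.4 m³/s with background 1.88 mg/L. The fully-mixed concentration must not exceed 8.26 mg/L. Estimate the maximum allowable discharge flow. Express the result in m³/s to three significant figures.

0.213 m³/s

Mass balance at complete mixing: C_std·(Q_w + Q_r) = Q_w·C_e + Q_r·C_b.
Rearranging, Q_w = Q_r·(C_std − C_b)/(C_e − C_std) = 3.4·(8.26 − 1.88) / (110 − 8.26) = 0.2132 m³/s.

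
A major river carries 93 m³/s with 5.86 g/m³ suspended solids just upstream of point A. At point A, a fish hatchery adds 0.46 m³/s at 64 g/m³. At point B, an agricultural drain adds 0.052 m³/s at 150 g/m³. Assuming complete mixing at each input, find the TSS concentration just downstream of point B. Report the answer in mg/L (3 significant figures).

After input A: C = (93·5.86 + 0.46·64) / 93.46 = 6.146 mg/L.
After input B: C = (93.46·6.146 + 0.052·150) / 93.51 = 6.226 mg/L.

6.23 mg/L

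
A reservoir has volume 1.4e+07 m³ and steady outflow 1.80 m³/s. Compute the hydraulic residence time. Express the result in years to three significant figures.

Q = 1.80 m³/s × 3.156e+07 s/yr = 5.68e+07 m³/yr.
Hydraulic residence time τ = V/Q = 1.4e+07/5.68e+07 = 0.2465 yr.

0.246 yr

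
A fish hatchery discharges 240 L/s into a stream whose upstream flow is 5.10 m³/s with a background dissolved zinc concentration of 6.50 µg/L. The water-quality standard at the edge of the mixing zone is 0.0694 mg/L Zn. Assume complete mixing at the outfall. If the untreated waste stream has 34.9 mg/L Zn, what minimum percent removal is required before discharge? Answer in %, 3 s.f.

240 L/s = 0.24 m³/s.
6.50 µg/L = 0.0065 mg/L.
Mass balance: 0.0694·5.34 = 0.24·Cₑ + 5.1·0.0065.
Cₑ = (0.3706 − 0.03315) / 0.24 = 1.406 mg/L.
Required removal = 1 − 1.406/34.9 = 95.97 %.

96.0 %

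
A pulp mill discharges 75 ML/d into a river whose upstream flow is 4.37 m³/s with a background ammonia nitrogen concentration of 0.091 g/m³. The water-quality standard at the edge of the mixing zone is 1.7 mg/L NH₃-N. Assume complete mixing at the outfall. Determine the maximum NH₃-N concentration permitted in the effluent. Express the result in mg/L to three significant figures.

9.80 mg/L

75 ML/d = 0.8681 m³/s.
Mass balance: 1.7·5.238 = 0.8681·Cₑ + 4.37·0.091.
Cₑ = (8.905 − 0.3977) / 0.8681 = 9.8 mg/L.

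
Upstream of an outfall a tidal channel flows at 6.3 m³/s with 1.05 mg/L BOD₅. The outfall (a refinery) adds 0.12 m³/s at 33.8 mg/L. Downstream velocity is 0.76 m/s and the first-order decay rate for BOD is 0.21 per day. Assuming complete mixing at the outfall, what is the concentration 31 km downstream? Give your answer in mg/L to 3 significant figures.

After complete mixing, C₀ = (0.12·33.8 + 6.3·1.05) / 6.42 = 1.662 mg/L.
Travel time t = 3.1e+04 m / 0.76 m/s = 4.079e+04 s = 0.4721 d.
C = 1.662·exp(−0.21·0.4721) = 1.662·0.9056 = 1.505 mg/L.

1.51 mg/L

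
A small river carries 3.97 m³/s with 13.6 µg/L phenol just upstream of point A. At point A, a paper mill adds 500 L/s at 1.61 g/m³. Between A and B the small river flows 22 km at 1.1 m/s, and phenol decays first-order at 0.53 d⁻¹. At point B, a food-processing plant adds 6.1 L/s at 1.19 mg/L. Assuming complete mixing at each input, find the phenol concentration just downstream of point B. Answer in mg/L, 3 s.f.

0.171 mg/L

13.6 µg/L = 0.0136 mg/L.
500 L/s = 0.5 m³/s.
After input A: C = (3.97·0.0136 + 0.5·1.61) / 4.47 = 0.1922 mg/L.
Over the 22 km reach to input B (t = 2e+04 s = 0.2315 d), decay gives C = 0.1922·exp(−0.53·0.2315) = 0.17 mg/L.
6.1 L/s = 0.0061 m³/s.
After input B: C = (4.47·0.17 + 0.0061·1.19) / 4.476 = 0.1714 mg/L.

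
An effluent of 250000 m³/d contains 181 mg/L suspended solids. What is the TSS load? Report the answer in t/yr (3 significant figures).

16500 t/yr

250000 m³/d = 2.894 m³/s.
Mass flux = Q·C = 2.894 m³/s × 181 g/m³ = 523.7 g/s.
= 523.7 g/s × 31.56 = 1.653e+04 t/yr.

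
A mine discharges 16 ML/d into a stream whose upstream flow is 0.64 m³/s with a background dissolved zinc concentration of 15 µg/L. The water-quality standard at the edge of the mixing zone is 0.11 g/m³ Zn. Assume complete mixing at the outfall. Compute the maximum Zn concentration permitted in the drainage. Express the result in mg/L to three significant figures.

16 ML/d = 0.1852 m³/s.
15 µg/L = 0.015 mg/L.
Mass balance: 0.11·0.8252 = 0.1852·Cₑ + 0.64·0.015.
Cₑ = (0.09077 − 0.0096) / 0.1852 = 0.4383 mg/L.

0.438 mg/L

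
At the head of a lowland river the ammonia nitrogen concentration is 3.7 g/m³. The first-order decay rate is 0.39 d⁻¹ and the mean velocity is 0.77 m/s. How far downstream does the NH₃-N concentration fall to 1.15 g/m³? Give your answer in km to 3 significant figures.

199 km

From C = C₀·e^(−kt), t = ln(C₀/C)/k = ln(3.7/1.15)/0.39 = 1.169/0.39 = 2.996 d.
Distance = v·t = 0.77 m/s × 2.589e+05 s = 1.993e+05 m = 199.3 km.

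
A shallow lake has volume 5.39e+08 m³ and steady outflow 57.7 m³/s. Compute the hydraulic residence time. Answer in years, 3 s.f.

0.296 yr

Q = 57.7 m³/s × 3.156e+07 s/yr = 1.821e+09 m³/yr.
Hydraulic residence time τ = V/Q = 5.39e+08/1.821e+09 = 0.296 yr.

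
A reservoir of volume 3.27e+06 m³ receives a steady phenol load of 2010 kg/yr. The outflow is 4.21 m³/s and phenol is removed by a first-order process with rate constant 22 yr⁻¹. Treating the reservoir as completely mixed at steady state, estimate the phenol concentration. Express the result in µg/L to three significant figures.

Outflow Q = 4.21 m³/s × 3.156e+07 s/yr = 1.329e+08 m³/yr.
Steady-state CSTR mass balance: W = Q·C + k·V·C, so C = W/(Q + kV).
Q + kV = 1.329e+08 + 22·3.27e+06 = 2.048e+08 m³/yr.
C = 2010/2.048e+08 = 9.815e-06 kg/m³ = 0.009815 mg/L = 9.815 µg/L.

9.81 µg/L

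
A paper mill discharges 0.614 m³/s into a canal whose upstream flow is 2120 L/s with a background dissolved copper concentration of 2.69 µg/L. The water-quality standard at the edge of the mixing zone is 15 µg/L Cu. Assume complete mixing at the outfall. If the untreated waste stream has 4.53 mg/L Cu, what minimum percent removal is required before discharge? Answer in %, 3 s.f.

98.7 %

2120 L/s = 2.12 m³/s.
2.69 µg/L = 0.00269 mg/L.
15 µg/L = 0.015 mg/L.
Mass balance: 0.015·2.734 = 0.614·Cₑ + 2.12·0.00269.
Cₑ = (0.04101 − 0.005703) / 0.614 = 0.0575 mg/L.
Required removal = 1 − 0.0575/4.53 = 98.73 %.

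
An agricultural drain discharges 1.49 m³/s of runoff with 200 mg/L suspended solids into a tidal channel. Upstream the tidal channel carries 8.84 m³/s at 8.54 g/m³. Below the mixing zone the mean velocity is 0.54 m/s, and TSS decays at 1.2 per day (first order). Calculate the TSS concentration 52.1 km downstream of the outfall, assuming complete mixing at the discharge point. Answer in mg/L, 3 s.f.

After complete mixing, C₀ = (1.49·200 + 8.84·8.54) / 10.33 = 36.16 mg/L.
Travel time t = 5.21e+04 m / 0.54 m/s = 9.648e+04 s = 1.117 d.
C = 36.16·exp(−1.2·1.117) = 36.16·0.2618 = 9.467 mg/L.

9.47 mg/L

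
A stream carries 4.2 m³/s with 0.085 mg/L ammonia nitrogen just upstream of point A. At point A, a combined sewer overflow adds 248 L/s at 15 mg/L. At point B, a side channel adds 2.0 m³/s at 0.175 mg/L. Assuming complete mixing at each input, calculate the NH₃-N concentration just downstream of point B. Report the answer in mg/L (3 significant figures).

248 L/s = 0.248 m³/s.
After input A: C = (4.2·0.085 + 0.248·15) / 4.448 = 0.9166 mg/L.
After input B: C = (4.448·0.9166 + 2·0.175) / 6.448 = 0.6866 mg/L.

0.687 mg/L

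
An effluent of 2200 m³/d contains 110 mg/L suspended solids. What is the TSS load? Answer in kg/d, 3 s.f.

242 kg/d

2200 m³/d = 0.02546 m³/s.
Mass flux = Q·C = 0.02546 m³/s × 110 g/m³ = 2.801 g/s.
= 2.801 g/s × 86.4 = 242 kg/d.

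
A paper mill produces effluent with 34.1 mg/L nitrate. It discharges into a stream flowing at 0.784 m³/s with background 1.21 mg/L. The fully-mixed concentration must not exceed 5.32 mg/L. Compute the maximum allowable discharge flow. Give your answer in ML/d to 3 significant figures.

9.67 ML/d

Mass balance at complete mixing: C_std·(Q_w + Q_r) = Q_w·C_e + Q_r·C_b.
Rearranging, Q_w = Q_r·(C_std − C_b)/(C_e − C_std) = 0.784·(5.32 − 1.21) / (34.1 − 5.32) = 0.112 m³/s.
= 9.673 ML/d.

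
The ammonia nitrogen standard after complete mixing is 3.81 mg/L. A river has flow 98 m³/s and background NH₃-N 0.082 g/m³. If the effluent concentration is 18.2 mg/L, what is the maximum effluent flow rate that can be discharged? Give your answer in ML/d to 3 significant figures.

2190 ML/d

Mass balance at complete mixing: C_std·(Q_w + Q_r) = Q_w·C_e + Q_r·C_b.
Rearranging, Q_w = Q_r·(C_std − C_b)/(C_e − C_std) = 98·(3.81 − 0.082) / (18.2 − 3.81) = 25.39 m³/s.
= 2194 ML/d.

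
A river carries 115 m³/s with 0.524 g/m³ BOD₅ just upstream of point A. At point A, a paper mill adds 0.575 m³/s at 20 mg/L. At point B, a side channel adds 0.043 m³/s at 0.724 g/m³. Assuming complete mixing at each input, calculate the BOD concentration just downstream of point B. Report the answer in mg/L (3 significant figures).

After input A: C = (115·0.524 + 0.575·20) / 115.6 = 0.6209 mg/L.
After input B: C = (115.6·0.6209 + 0.043·0.724) / 115.6 = 0.6209 mg/L.

0.621 mg/L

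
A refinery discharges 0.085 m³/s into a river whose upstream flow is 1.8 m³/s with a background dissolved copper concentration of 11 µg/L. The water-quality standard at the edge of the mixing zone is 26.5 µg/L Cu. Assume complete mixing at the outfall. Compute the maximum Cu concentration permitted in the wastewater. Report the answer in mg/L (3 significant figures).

11 µg/L = 0.011 mg/L.
26.5 µg/L = 0.0265 mg/L.
Mass balance: 0.0265·1.885 = 0.085·Cₑ + 1.8·0.011.
Cₑ = (0.04995 − 0.0198) / 0.085 = 0.3547 mg/L.

0.355 mg/L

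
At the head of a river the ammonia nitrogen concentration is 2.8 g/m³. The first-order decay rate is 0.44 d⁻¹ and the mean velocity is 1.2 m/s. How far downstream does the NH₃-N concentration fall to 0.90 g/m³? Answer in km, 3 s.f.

267 km

From C = C₀·e^(−kt), t = ln(C₀/C)/k = ln(2.8/0.90)/0.44 = 1.135/0.44 = 2.579 d.
Distance = v·t = 1.2 m/s × 2.229e+05 s = 2.674e+05 m = 267.4 km.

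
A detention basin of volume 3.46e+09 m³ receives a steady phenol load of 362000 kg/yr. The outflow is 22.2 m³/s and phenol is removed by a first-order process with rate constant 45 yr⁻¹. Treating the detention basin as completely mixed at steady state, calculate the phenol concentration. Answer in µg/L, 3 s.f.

Outflow Q = 22.2 m³/s × 3.156e+07 s/yr = 7.006e+08 m³/yr.
Steady-state CSTR mass balance: W = Q·C + k·V·C, so C = W/(Q + kV).
Q + kV = 7.006e+08 + 45·3.46e+09 = 1.564e+11 m³/yr.
C = 362000/1.564e+11 = 2.315e-06 kg/m³ = 0.002315 mg/L = 2.315 µg/L.

2.31 µg/L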